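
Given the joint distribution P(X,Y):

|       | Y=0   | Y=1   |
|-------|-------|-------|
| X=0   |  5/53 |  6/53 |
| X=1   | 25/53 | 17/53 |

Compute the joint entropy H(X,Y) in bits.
1.7147 bits

H(X,Y) = -Σ_{x,y} P(x,y) log₂ P(x,y). Per-cell terms -P(x,y)·log₂P(x,y):
  X=0: 0.3213, 0.3558
  X=1: 0.5114, 0.5262
Sum of the 4 terms: H(X,Y) = 1.7147 bits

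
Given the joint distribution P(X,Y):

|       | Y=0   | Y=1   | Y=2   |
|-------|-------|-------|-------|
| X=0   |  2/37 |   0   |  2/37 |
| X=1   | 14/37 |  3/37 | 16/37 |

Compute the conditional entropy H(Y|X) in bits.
1.3083 bits

H(Y|X) = H(X,Y) - H(X)

H(X,Y) = -Σ_{x,y} P(x,y) log₂ P(x,y). Per-cell terms -P(x,y)·log₂P(x,y):
  X=0: 0.22754, 0.00000, 0.22754
  X=1: 0.53052, 0.29388, 0.52301
  (cells with P = 0 contribute 0)
Sum of the 6 terms: H(X,Y) = 1.8025 bits

Marginal of X (row sums):
  P(X=0) = 2/37 + 0 + 2/37 = 4/37
  P(X=1) = 14/37 + 3/37 + 16/37 = 33/37
H(X) = -[(4/37)·log₂(4/37) + (33/37)·log₂(33/37)]
  = 0.34697 + 0.14722 = 0.4942 bits

H(Y|X) = H(X,Y) - H(X) = 1.8025 - 0.4942 = 1.3083 bits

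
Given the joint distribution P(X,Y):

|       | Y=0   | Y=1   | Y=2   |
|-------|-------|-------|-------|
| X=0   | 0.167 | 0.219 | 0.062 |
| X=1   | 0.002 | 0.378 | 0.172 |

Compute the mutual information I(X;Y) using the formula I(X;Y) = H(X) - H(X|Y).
0.2152 bits

I(X;Y) = H(X) - H(X|Y)

Marginal of X (row sums):
  P(X=0) = 0.167 + 0.219 + 0.062 = 0.448
  P(X=1) = 0.002 + 0.378 + 0.172 = 0.552
H(X) = -[0.448·log₂(0.448) + 0.552·log₂(0.552)]
  = 0.518976 + 0.473207 = 0.99218 bits

Marginal of Y (column sums):
  P(Y=0) = 0.167 + 0.002 = 0.169
  P(Y=1) = 0.219 + 0.378 = 0.597
  P(Y=2) = 0.062 + 0.172 = 0.234
H(X|Y) = Σ_y P(y)·H(X|Y=y):
  Y=0: P(Y=0) = 0.169, P(X|Y=0) = (167/169, 2/169) → H(X|Y=0) = 0.092722
  Y=1: P(Y=1) = 0.597, P(X|Y=1) = (73/199, 126/199) → H(X|Y=1) = 0.948210
  Y=2: P(Y=2) = 0.234, P(X|Y=2) = (31/117, 86/117) → H(X|Y=2) = 0.834135
H(X|Y) = 0.169·0.092722 + 0.597·0.948210 + 0.234·0.834135 = 0.77694 bits

I(X;Y) = H(X) - H(X|Y) = 0.99218 - 0.77694 = 0.2152 bits

Cross-check via I(X;Y) = H(X) + H(Y) - H(X,Y): computing H(Y) from the column sums and H(X,Y) from the 6 cells in the same way gives H(Y) = 1.36808 bits and H(X,Y) = 2.14502 bits, so
I(X;Y) = 0.99218 + 1.36808 - 2.14502 = 0.2152 bits ✓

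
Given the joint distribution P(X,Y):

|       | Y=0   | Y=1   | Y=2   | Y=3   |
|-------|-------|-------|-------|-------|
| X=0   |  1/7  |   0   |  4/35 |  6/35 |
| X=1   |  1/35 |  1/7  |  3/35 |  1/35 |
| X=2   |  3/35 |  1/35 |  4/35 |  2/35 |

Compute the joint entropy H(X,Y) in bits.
3.2367 bits

H(X,Y) = -Σ_{x,y} P(x,y) log₂ P(x,y). Per-cell terms -P(x,y)·log₂P(x,y):
  X=0: 0.40105, 0.00000, 0.35763, 0.43617
  X=1: 0.14655, 0.40105, 0.30380, 0.14655
  X=2: 0.30380, 0.14655, 0.35763, 0.23596
  (cells with P = 0 contribute 0)
Sum of the 12 terms: H(X,Y) = 3.2367 bits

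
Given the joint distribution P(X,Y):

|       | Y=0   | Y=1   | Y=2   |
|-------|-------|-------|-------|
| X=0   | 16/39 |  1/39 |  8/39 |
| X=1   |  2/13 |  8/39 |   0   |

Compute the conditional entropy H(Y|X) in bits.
1.0741 bits

H(Y|X) = H(X,Y) - H(X)

H(X,Y) = -Σ_{x,y} P(x,y) log₂ P(x,y). Per-cell terms -P(x,y)·log₂P(x,y):
  X=0: 0.5273, 0.1355, 0.4688
  X=1: 0.4155, 0.4688, 0.0000
  (cells with P = 0 contribute 0)
Sum of the 6 terms: H(X,Y) = 2.0159 bits

Marginal of X (row sums):
  P(X=0) = 16/39 + 1/39 + 8/39 = 25/39
  P(X=1) = 2/13 + 8/39 + 0 = 14/39
H(X) = -[(25/39)·log₂(25/39) + (14/39)·log₂(14/39)]
  = 0.4112 + 0.5306 = 0.9418 bits

H(Y|X) = H(X,Y) - H(X) = 2.0159 - 0.9418 = 1.0741 bits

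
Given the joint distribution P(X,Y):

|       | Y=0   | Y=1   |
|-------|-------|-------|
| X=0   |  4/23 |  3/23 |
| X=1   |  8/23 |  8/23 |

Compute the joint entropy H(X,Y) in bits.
1.8820 bits

H(X,Y) = -Σ_{x,y} P(x,y) log₂ P(x,y). Per-cell terms -P(x,y)·log₂P(x,y):
  X=0: 0.4389, 0.3833
  X=1: 0.5299, 0.5299
Sum of the 4 terms: H(X,Y) = 1.8820 bits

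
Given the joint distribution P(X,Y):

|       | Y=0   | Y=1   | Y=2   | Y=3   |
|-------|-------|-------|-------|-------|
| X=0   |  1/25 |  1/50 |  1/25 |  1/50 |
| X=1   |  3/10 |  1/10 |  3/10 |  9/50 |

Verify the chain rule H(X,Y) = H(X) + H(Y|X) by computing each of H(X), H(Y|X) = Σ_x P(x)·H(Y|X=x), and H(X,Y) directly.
H(X) = 0.5294 bits, H(Y|X) = 1.8876 bits, H(X,Y) = 2.4169 bits

Marginal of X (row sums):
  P(X=0) = 1/25 + 1/50 + 1/25 + 1/50 = 3/25
  P(X=1) = 3/10 + 1/10 + 3/10 + 9/50 = 22/25
H(X) = -[(3/25)·log₂(3/25) + (22/25)·log₂(22/25)]
  = 0.36707 + 0.16229 = 0.5294 bits

H(Y|X) = Σ_x P(x)·H(Y|X=x):
  X=0: P(X=0) = 3/25, P(Y|X=0) = (1/3, 1/6, 1/3, 1/6) → H(Y|X=0) = 1.91830
  X=1: P(X=1) = 22/25, P(Y|X=1) = (15/44, 5/44, 15/44, 9/44) → H(Y|X=1) = 1.88339
H(Y|X) = (3/25)·1.91830 + (22/25)·1.88339 = 1.8876 bits

H(X,Y) = -Σ_{x,y} P(x,y) log₂ P(x,y). Per-cell terms -P(x,y)·log₂P(x,y):
  X=0: 0.18575, 0.11288, 0.18575, 0.11288
  X=1: 0.52109, 0.33219, 0.52109, 0.44531
Sum of the 8 terms: H(X,Y) = 2.4169 bits

Chain rule check:
  H(X) + H(Y|X) = 0.5294 + 1.8876 = 2.4170 bits
  H(X,Y) = 2.4169 bits
✓ Chain rule verified (Δ = 0.0001 is 4-dp rounding noise: each of the three values was rounded independently).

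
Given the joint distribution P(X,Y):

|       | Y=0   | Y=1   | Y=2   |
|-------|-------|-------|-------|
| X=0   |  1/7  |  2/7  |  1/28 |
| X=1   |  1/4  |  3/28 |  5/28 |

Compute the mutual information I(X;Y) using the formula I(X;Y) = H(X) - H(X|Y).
0.1534 bits

I(X;Y) = H(X) - H(X|Y)

Marginal of X (row sums):
  P(X=0) = 1/7 + 2/7 + 1/28 = 13/28
  P(X=1) = 1/4 + 3/28 + 5/28 = 15/28
H(X) = -[(13/28)·log₂(13/28) + (15/28)·log₂(15/28)]
  = 0.5139 + 0.4824 = 0.9963 bits

Marginal of Y (column sums):
  P(Y=0) = 1/7 + 1/4 = 11/28
  P(Y=1) = 2/7 + 3/28 = 11/28
  P(Y=2) = 1/28 + 5/28 = 3/14
H(X|Y) = Σ_y P(y)·H(X|Y=y):
  Y=0: P(Y=0) = 11/28, P(X|Y=0) = (4/11, 7/11) → H(X|Y=0) = 0.9457
  Y=1: P(Y=1) = 11/28, P(X|Y=1) = (8/11, 3/11) → H(X|Y=1) = 0.8454
  Y=2: P(Y=2) = 3/14, P(X|Y=2) = (1/6, 5/6) → H(X|Y=2) = 0.6500
H(X|Y) = (11/28)·0.9457 + (11/28)·0.8454 + (3/14)·0.6500 = 0.8429 bits

I(X;Y) = H(X) - H(X|Y) = 0.9963 - 0.8429 = 0.1534 bits

Cross-check via I(X;Y) = H(X) + H(Y) - H(X,Y): computing H(Y) from the column sums and H(X,Y) from the 6 cells in the same way gives H(Y) = 1.5353 bits and H(X,Y) = 2.3782 bits, so
I(X;Y) = 0.9963 + 1.5353 - 2.3782 = 0.1534 bits ✓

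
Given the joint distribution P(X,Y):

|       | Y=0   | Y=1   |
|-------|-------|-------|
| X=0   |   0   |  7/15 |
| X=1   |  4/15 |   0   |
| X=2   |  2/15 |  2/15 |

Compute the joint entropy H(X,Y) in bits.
1.7968 bits

H(X,Y) = -Σ_{x,y} P(x,y) log₂ P(x,y). Per-cell terms -P(x,y)·log₂P(x,y):
  X=0: 0.0000, 0.5131
  X=1: 0.5085, 0.0000
  X=2: 0.3876, 0.3876
  (cells with P = 0 contribute 0)
Sum of the 6 terms: H(X,Y) = 1.7968 bits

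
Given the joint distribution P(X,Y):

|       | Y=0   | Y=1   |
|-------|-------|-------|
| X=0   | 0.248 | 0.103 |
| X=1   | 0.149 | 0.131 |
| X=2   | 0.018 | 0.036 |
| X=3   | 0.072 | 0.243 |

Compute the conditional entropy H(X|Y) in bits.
1.6767 bits

H(X|Y) = H(X,Y) - H(Y)

H(X,Y) = -Σ_{x,y} P(x,y) log₂ P(x,y). Per-cell terms -P(x,y)·log₂P(x,y):
  X=0: 0.49887382, 0.33776623
  X=1: 0.40924575, 0.38413933
  X=2: 0.10432547, 0.17265093
  X=3: 0.27330187, 0.49595614
Sum of the 8 terms: H(X,Y) = 2.6762595 bits

Marginal of Y (column sums):
  P(Y=0) = 0.248 + 0.149 + 0.018 + 0.072 = 0.487
  P(Y=1) = 0.103 + 0.131 + 0.036 + 0.243 = 0.513
H(Y) = -[0.487·log₂(0.487) + 0.513·log₂(0.513)]
  = 0.50550908 + 0.49400324 = 0.9995123 bits

H(X|Y) = H(X,Y) - H(Y) = 2.6762595 - 0.9995123 = 1.6767 bits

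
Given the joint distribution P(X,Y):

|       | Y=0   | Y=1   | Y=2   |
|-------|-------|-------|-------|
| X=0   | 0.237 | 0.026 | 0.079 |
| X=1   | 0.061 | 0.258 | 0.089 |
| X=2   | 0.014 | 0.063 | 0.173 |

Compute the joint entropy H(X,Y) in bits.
2.7549 bits

H(X,Y) = -Σ_{x,y} P(x,y) log₂ P(x,y). Per-cell terms -P(x,y)·log₂P(x,y):
  X=0: 0.4923, 0.1369, 0.2893
  X=1: 0.2461, 0.5043, 0.3106
  X=2: 0.0862, 0.2513, 0.4379
Sum of the 9 terms: H(X,Y) = 2.7549 bits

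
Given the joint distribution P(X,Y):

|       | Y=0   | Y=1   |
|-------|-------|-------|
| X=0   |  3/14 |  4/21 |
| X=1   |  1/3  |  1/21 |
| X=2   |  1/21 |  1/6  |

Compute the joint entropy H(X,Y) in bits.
2.3094 bits

H(X,Y) = -Σ_{x,y} P(x,y) log₂ P(x,y). Per-cell terms -P(x,y)·log₂P(x,y):
  X=0: 0.4762, 0.4557
  X=1: 0.5283, 0.2092
  X=2: 0.2092, 0.4308
Sum of the 6 terms: H(X,Y) = 2.3094 bits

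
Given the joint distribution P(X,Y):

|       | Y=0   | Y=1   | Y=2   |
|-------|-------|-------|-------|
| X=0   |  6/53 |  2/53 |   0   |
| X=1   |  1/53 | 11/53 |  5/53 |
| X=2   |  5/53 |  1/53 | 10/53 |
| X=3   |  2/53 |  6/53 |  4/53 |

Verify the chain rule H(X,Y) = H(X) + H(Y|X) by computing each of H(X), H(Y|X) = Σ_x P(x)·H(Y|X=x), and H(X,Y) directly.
H(X) = 1.9448 bits, H(Y|X) = 1.1886 bits, H(X,Y) = 3.1334 bits

Marginal of X (row sums):
  P(X=0) = 6/53 + 2/53 + 0 = 8/53
  P(X=1) = 1/53 + 11/53 + 5/53 = 17/53
  P(X=2) = 5/53 + 1/53 + 10/53 = 16/53
  P(X=3) = 2/53 + 6/53 + 4/53 = 12/53
H(X) = -[(8/53)·log₂(8/53) + (17/53)·log₂(17/53) + (16/53)·log₂(16/53) + (12/53)·log₂(12/53)]
  = 0.4118 + 0.5262 + 0.5216 + 0.4852 = 1.9448 bits

H(Y|X) = Σ_x P(x)·H(Y|X=x):
  X=0: P(X=0) = 8/53, P(Y|X=0) = (3/4, 1/4, 0) → H(Y|X=0) = 0.8113
  X=1: P(X=1) = 17/53, P(Y|X=1) = (1/17, 11/17, 5/17) → H(Y|X=1) = 1.1661
  X=2: P(X=2) = 16/53, P(Y|X=2) = (5/16, 1/16, 5/8) → H(Y|X=2) = 1.1982
  X=3: P(X=3) = 12/53, P(Y|X=3) = (1/6, 1/2, 1/3) → H(Y|X=3) = 1.4591
H(Y|X) = (8/53)·0.8113 + (17/53)·1.1661 + (16/53)·1.1982 + (12/53)·1.4591 = 1.1886 bits

H(X,Y) = -Σ_{x,y} P(x,y) log₂ P(x,y). Per-cell terms -P(x,y)·log₂P(x,y):
  X=0: 0.3558, 0.1784, 0.0000
  X=1: 0.1081, 0.4708, 0.3213
  X=2: 0.3213, 0.1081, 0.4540
  X=3: 0.1784, 0.3558, 0.2814
  (cells with P = 0 contribute 0)
Sum of the 12 terms: H(X,Y) = 3.1334 bits

Chain rule check:
  H(X) + H(Y|X) = 1.9448 + 1.1886 = 3.1334 bits
  H(X,Y) = 3.1334 bits
✓ Chain rule verified.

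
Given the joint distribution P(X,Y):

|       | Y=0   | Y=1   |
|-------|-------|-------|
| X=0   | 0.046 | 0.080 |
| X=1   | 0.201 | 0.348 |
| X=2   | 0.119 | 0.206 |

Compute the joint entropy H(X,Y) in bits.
2.3260 bits

H(X,Y) = -Σ_{x,y} P(x,y) log₂ P(x,y). Per-cell terms -P(x,y)·log₂P(x,y):
  X=0: 0.20434, 0.29151
  X=1: 0.46526, 0.52995
  X=2: 0.36545, 0.46953
Sum of the 6 terms: H(X,Y) = 2.3260 bits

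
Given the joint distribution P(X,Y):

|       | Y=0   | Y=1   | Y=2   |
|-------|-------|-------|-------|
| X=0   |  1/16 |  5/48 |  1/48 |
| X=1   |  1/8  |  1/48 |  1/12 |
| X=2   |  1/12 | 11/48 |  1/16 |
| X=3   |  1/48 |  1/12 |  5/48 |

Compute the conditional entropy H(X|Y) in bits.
1.7366 bits

H(X|Y) = H(X,Y) - H(Y)

H(X,Y) = -Σ_{x,y} P(x,y) log₂ P(x,y). Per-cell terms -P(x,y)·log₂P(x,y):
  X=0: 0.25000, 0.33990, 0.11635
  X=1: 0.37500, 0.11635, 0.29875
  X=2: 0.29875, 0.48710, 0.25000
  X=3: 0.11635, 0.29875, 0.33990
Sum of the 12 terms: H(X,Y) = 3.2872 bits

Marginal of Y (column sums):
  P(Y=0) = 1/16 + 1/8 + 1/12 + 1/48 = 7/24
  P(Y=1) = 5/48 + 1/48 + 11/48 + 1/12 = 7/16
  P(Y=2) = 1/48 + 1/12 + 1/16 + 5/48 = 13/48
H(Y) = -[(7/24)·log₂(7/24) + (7/16)·log₂(7/16) + (13/48)·log₂(13/48)]
  = 0.51847 + 0.52178 + 0.51039 = 1.5506 bits

H(X|Y) = H(X,Y) - H(Y) = 3.2872 - 1.5506 = 1.7366 bits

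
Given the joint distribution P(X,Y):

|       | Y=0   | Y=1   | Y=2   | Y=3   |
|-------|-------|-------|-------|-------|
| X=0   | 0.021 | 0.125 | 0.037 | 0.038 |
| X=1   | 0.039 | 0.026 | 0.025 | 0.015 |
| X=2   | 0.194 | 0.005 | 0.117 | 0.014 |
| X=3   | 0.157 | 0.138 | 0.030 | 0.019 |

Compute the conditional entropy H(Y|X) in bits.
1.5302 bits

H(Y|X) = H(X,Y) - H(X)

H(X,Y) = -Σ_{x,y} P(x,y) log₂ P(x,y). Per-cell terms -P(x,y)·log₂P(x,y):
  X=0: 0.1170, 0.3750, 0.1760, 0.1793
  X=1: 0.1825, 0.1369, 0.1330, 0.0909
  X=2: 0.4590, 0.0382, 0.3622, 0.0862
  X=3: 0.4194, 0.3943, 0.1518, 0.1086
Sum of the 16 terms: H(X,Y) = 3.4103 bits

Marginal of X (row sums):
  P(X=0) = 0.021 + 0.125 + 0.037 + 0.038 = 0.221
  P(X=1) = 0.039 + 0.026 + 0.025 + 0.015 = 0.105
  P(X=2) = 0.194 + 0.005 + 0.117 + 0.014 = 0.330
  P(X=3) = 0.157 + 0.138 + 0.030 + 0.019 = 0.344
H(X) = -[0.221·log₂(0.221) + 0.105·log₂(0.105) + 0.330·log₂(0.330) + 0.344·log₂(0.344)]
  = 0.4813 + 0.3414 + 0.5278 + 0.5296 = 1.8801 bits

H(Y|X) = H(X,Y) - H(X) = 3.4103 - 1.8801 = 1.5302 bits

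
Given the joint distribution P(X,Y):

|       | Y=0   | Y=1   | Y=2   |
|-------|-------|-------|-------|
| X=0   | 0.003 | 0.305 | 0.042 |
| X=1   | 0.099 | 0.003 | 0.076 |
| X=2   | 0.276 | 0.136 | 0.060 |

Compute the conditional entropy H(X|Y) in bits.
1.0315 bits

H(X|Y) = H(X,Y) - H(Y)

H(X,Y) = -Σ_{x,y} P(x,y) log₂ P(x,y). Per-cell terms -P(x,y)·log₂P(x,y):
  X=0: 0.02514, 0.52250, 0.19209
  X=1: 0.33031, 0.02514, 0.28256
  X=2: 0.51260, 0.39145, 0.24353
Sum of the 9 terms: H(X,Y) = 2.52532 bits

Marginal of Y (column sums):
  P(Y=0) = 0.003 + 0.099 + 0.276 = 0.378
  P(Y=1) = 0.305 + 0.003 + 0.136 = 0.444
  P(Y=2) = 0.042 + 0.076 + 0.060 = 0.178
H(Y) = -[0.378·log₂(0.378) + 0.444·log₂(0.444) + 0.178·log₂(0.178)]
  = 0.53054 + 0.52009 + 0.44323 = 1.49386 bits

H(X|Y) = H(X,Y) - H(Y) = 2.52532 - 1.49386 = 1.0315 bits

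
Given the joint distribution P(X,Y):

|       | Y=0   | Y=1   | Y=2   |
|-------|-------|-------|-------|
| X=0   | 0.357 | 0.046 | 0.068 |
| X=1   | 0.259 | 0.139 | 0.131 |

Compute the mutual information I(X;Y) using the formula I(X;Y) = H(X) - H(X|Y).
0.0588 bits

I(X;Y) = H(X) - H(X|Y)

Marginal of X (row sums):
  P(X=0) = 0.357 + 0.046 + 0.068 = 0.471
  P(X=1) = 0.259 + 0.139 + 0.131 = 0.529
H(X) = -[0.471·log₂(0.471) + 0.529·log₂(0.529)]
  = 0.5116 + 0.4860 = 0.9976 bits

Marginal of Y (column sums):
  P(Y=0) = 0.357 + 0.259 = 0.616
  P(Y=1) = 0.046 + 0.139 = 0.185
  P(Y=2) = 0.068 + 0.131 = 0.199
H(X|Y) = Σ_y P(y)·H(X|Y=y):
  Y=0: P(Y=0) = 0.616, P(X|Y=0) = (51/88, 37/88) → H(X|Y=0) = 0.9817
  Y=1: P(Y=1) = 0.185, P(X|Y=1) = (46/185, 139/185) → H(X|Y=1) = 0.8091
  Y=2: P(Y=2) = 0.199, P(X|Y=2) = (68/199, 131/199) → H(X|Y=2) = 0.9264
H(X|Y) = 0.616·0.9817 + 0.185·0.8091 + 0.199·0.9264 = 0.9388 bits

I(X;Y) = H(X) - H(X|Y) = 0.9976 - 0.9388 = 0.0588 bits

Cross-check via I(X;Y) = H(X) + H(Y) - H(X,Y): computing H(Y) from the column sums and H(X,Y) from the 6 cells in the same way gives H(Y) = 1.3444 bits and H(X,Y) = 2.2832 bits, so
I(X;Y) = 0.9976 + 1.3444 - 2.2832 = 0.0588 bits ✓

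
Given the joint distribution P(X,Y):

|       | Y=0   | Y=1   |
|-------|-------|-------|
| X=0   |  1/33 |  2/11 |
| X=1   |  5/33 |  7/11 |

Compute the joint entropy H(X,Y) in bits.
1.4275 bits

H(X,Y) = -Σ_{x,y} P(x,y) log₂ P(x,y). Per-cell terms -P(x,y)·log₂P(x,y):
  X=0: 0.15286, 0.44717
  X=1: 0.41249, 0.41496
Sum of the 4 terms: H(X,Y) = 1.4275 bits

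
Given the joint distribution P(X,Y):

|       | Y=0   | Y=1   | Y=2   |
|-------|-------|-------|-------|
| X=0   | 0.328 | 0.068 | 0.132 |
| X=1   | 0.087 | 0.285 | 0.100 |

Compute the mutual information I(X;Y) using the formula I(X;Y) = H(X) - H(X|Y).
0.2119 bits

I(X;Y) = H(X) - H(X|Y)

Marginal of X (row sums):
  P(X=0) = 0.328 + 0.068 + 0.132 = 0.528
  P(X=1) = 0.087 + 0.285 + 0.100 = 0.472
H(X) = -[0.528·log₂(0.528) + 0.472·log₂(0.472)]
  = 0.4865 + 0.5112 = 0.9977 bits

Marginal of Y (column sums):
  P(Y=0) = 0.328 + 0.087 = 0.415
  P(Y=1) = 0.068 + 0.285 = 0.353
  P(Y=2) = 0.132 + 0.100 = 0.232
H(X|Y) = Σ_y P(y)·H(X|Y=y):
  Y=0: P(Y=0) = 0.415, P(X|Y=0) = (328/415, 87/415) → H(X|Y=0) = 0.7408
  Y=1: P(Y=1) = 0.353, P(X|Y=1) = (68/353, 285/353) → H(X|Y=1) = 0.7070
  Y=2: P(Y=2) = 0.232, P(X|Y=2) = (33/58, 25/58) → H(X|Y=2) = 0.9862
H(X|Y) = 0.415·0.7408 + 0.353·0.7070 + 0.232·0.9862 = 0.7858 bits

I(X;Y) = H(X) - H(X|Y) = 0.9977 - 0.7858 = 0.2119 bits

Cross-check via I(X;Y) = H(X) + H(Y) - H(X,Y): computing H(Y) from the column sums and H(X,Y) from the 6 cells in the same way gives H(Y) = 1.5459 bits and H(X,Y) = 2.3317 bits, so
I(X;Y) = 0.9977 + 1.5459 - 2.3317 = 0.2119 bits ✓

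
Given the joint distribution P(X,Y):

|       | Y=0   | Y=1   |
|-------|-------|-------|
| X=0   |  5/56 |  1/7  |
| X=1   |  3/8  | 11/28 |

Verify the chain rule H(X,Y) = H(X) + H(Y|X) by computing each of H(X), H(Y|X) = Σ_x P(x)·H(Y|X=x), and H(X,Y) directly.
H(X) = 0.7817 bits, H(Y|X) = 0.9907 bits, H(X,Y) = 1.7724 bits

Marginal of X (row sums):
  P(X=0) = 5/56 + 1/7 = 13/56
  P(X=1) = 3/8 + 11/28 = 43/56
H(X) = -[(13/56)·log₂(13/56) + (43/56)·log₂(43/56)]
  = 0.4891 + 0.2926 = 0.7817 bits

H(Y|X) = Σ_x P(x)·H(Y|X=x):
  X=0: P(X=0) = 13/56, P(Y|X=0) = (5/13, 8/13) → H(Y|X=0) = 0.9612
  X=1: P(X=1) = 43/56, P(Y|X=1) = (21/43, 22/43) → H(Y|X=1) = 0.9996
H(Y|X) = (13/56)·0.9612 + (43/56)·0.9996 = 0.9907 bits

H(X,Y) = -Σ_{x,y} P(x,y) log₂ P(x,y). Per-cell terms -P(x,y)·log₂P(x,y):
  X=0: 0.3112, 0.4011
  X=1: 0.5306, 0.5295
Sum of the 4 terms: H(X,Y) = 1.7724 bits

Chain rule check:
  H(X) + H(Y|X) = 0.7817 + 0.9907 = 1.7724 bits
  H(X,Y) = 1.7724 bits
✓ Chain rule verified.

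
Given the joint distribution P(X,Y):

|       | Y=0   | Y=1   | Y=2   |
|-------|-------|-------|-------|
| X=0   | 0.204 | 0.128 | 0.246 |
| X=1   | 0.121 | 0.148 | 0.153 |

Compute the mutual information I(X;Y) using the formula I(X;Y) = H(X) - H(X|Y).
0.0147 bits

I(X;Y) = H(X) - H(X|Y)

Marginal of X (row sums):
  P(X=0) = 0.204 + 0.128 + 0.246 = 0.578
  P(X=1) = 0.121 + 0.148 + 0.153 = 0.422
H(X) = -[0.578·log₂(0.578) + 0.422·log₂(0.422)]
  = 0.4571 + 0.5253 = 0.9824 bits

Marginal of Y (column sums):
  P(Y=0) = 0.204 + 0.121 = 0.325
  P(Y=1) = 0.128 + 0.148 = 0.276
  P(Y=2) = 0.246 + 0.153 = 0.399
H(X|Y) = Σ_y P(y)·H(X|Y=y):
  Y=0: P(Y=0) = 0.325, P(X|Y=0) = (204/325, 121/325) → H(X|Y=0) = 0.9524
  Y=1: P(Y=1) = 0.276, P(X|Y=1) = (32/69, 37/69) → H(X|Y=1) = 0.9962
  Y=2: P(Y=2) = 0.399, P(X|Y=2) = (82/133, 51/133) → H(X|Y=2) = 0.9604
H(X|Y) = 0.325·0.9524 + 0.276·0.9962 + 0.399·0.9604 = 0.9677 bits

I(X;Y) = H(X) - H(X|Y) = 0.9824 - 0.9677 = 0.0147 bits

Cross-check via I(X;Y) = H(X) + H(Y) - H(X,Y): computing H(Y) from the column sums and H(X,Y) from the 6 cells in the same way gives H(Y) = 1.5685 bits and H(X,Y) = 2.5362 bits, so
I(X;Y) = 0.9824 + 1.5685 - 2.5362 = 0.0147 bits ✓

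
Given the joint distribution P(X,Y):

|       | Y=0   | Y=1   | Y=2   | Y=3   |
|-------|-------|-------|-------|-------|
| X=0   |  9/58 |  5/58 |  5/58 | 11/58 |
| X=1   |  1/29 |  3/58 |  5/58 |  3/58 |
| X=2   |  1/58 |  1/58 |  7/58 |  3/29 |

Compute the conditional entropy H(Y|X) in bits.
1.8247 bits

H(Y|X) = H(X,Y) - H(X)

H(X,Y) = -Σ_{x,y} P(x,y) log₂ P(x,y). Per-cell terms -P(x,y)·log₂P(x,y):
  X=0: 0.41711, 0.30483, 0.30483, 0.45490
  X=1: 0.16752, 0.22102, 0.30483, 0.22102
  X=2: 0.10100, 0.10100, 0.36818, 0.33859
Sum of the 12 terms: H(X,Y) = 3.3048 bits

Marginal of X (row sums):
  P(X=0) = 9/58 + 5/58 + 5/58 + 11/58 = 15/29
  P(X=1) = 1/29 + 3/58 + 5/58 + 3/58 = 13/58
  P(X=2) = 1/58 + 1/58 + 7/58 + 3/29 = 15/58
H(X) = -[(15/29)·log₂(15/29) + (13/58)·log₂(13/58) + (15/58)·log₂(15/58)]
  = 0.49194 + 0.48359 + 0.50459 = 1.4801 bits

H(Y|X) = H(X,Y) - H(X) = 3.3048 - 1.4801 = 1.8247 bits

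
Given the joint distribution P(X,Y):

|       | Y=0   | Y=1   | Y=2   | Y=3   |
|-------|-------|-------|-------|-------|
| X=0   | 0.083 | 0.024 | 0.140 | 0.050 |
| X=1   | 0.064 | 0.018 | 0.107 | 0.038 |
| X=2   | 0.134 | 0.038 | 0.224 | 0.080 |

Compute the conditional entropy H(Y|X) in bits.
1.7501 bits

H(Y|X) = H(X,Y) - H(X)

H(X,Y) = -Σ_{x,y} P(x,y) log₂ P(x,y). Per-cell terms -P(x,y)·log₂P(x,y):
  X=0: 0.298032, 0.129140, 0.397110, 0.216096
  X=1: 0.253810, 0.104325, 0.345002, 0.179279
  X=2: 0.388559, 0.179279, 0.483488, 0.291508
Sum of the 12 terms: H(X,Y) = 3.26563 bits

Marginal of X (row sums):
  P(X=0) = 0.083 + 0.024 + 0.140 + 0.050 = 0.297
  P(X=1) = 0.064 + 0.018 + 0.107 + 0.038 = 0.227
  P(X=2) = 0.134 + 0.038 + 0.224 + 0.080 = 0.476
H(X) = -[0.297·log₂(0.297) + 0.227·log₂(0.227) + 0.476·log₂(0.476)]
  = 0.520185 + 0.485607 + 0.509780 = 1.51557 bits

H(Y|X) = H(X,Y) - H(X) = 3.26563 - 1.51557 = 1.7501 bits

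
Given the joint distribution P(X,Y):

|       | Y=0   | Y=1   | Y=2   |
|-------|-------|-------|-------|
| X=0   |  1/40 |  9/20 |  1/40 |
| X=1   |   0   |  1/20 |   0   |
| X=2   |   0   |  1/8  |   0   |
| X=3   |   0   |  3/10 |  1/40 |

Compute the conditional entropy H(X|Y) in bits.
1.5765 bits

H(X|Y) = H(X,Y) - H(Y)

H(X,Y) = -Σ_{x,y} P(x,y) log₂ P(x,y). Per-cell terms -P(x,y)·log₂P(x,y):
  X=0: 0.13305, 0.51840, 0.13305
  X=1: 0.00000, 0.21610, 0.00000
  X=2: 0.00000, 0.37500, 0.00000
  X=3: 0.00000, 0.52109, 0.13305
  (cells with P = 0 contribute 0)
Sum of the 12 terms: H(X,Y) = 2.0297 bits

Marginal of Y (column sums):
  P(Y=0) = 1/40 + 0 + 0 + 0 = 1/40
  P(Y=1) = 9/20 + 1/20 + 1/8 + 3/10 = 37/40
  P(Y=2) = 1/40 + 0 + 0 + 1/40 = 1/20
H(Y) = -[(1/40)·log₂(1/40) + (37/40)·log₂(37/40) + (1/20)·log₂(1/20)]
  = 0.13305 + 0.10404 + 0.21610 = 0.4532 bits

H(X|Y) = H(X,Y) - H(Y) = 2.0297 - 0.4532 = 1.5765 bits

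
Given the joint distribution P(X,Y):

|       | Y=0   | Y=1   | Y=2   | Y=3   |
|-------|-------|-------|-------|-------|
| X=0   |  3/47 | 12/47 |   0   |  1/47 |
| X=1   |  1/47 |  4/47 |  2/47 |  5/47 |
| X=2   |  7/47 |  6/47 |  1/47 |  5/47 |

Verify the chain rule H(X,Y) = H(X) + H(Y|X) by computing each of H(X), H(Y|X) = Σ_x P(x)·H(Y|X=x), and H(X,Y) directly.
H(X) = 1.5603 bits, H(Y|X) = 1.5229 bits, H(X,Y) = 3.0832 bits

Marginal of X (row sums):
  P(X=0) = 3/47 + 12/47 + 0 + 1/47 = 16/47
  P(X=1) = 1/47 + 4/47 + 2/47 + 5/47 = 12/47
  P(X=2) = 7/47 + 6/47 + 1/47 + 5/47 = 19/47
H(X) = -[(16/47)·log₂(16/47) + (12/47)·log₂(12/47) + (19/47)·log₂(19/47)]
  = 0.52922 + 0.50288 + 0.52822 = 1.5603 bits

H(Y|X) = Σ_x P(x)·H(Y|X=x):
  X=0: P(X=0) = 16/47, P(Y|X=0) = (3/16, 3/4, 0, 1/16) → H(Y|X=0) = 1.01410
  X=1: P(X=1) = 12/47, P(Y|X=1) = (1/12, 1/3, 1/6, 5/12) → H(Y|X=1) = 1.78416
  X=2: P(X=2) = 19/47, P(Y|X=2) = (7/19, 6/19, 1/19, 5/19) → H(Y|X=2) = 1.78630
H(Y|X) = (16/47)·1.01410 + (12/47)·1.78416 + (19/47)·1.78630 = 1.5229 bits

H(X,Y) = -Σ_{x,y} P(x,y) log₂ P(x,y). Per-cell terms -P(x,y)·log₂P(x,y):
  X=0: 0.25338, 0.50288, 0.00000, 0.11818
  X=1: 0.11818, 0.30252, 0.19381, 0.34390
  X=2: 0.40916, 0.37910, 0.11818, 0.34390
  (cells with P = 0 contribute 0)
Sum of the 12 terms: H(X,Y) = 3.0832 bits

Chain rule check:
  H(X) + H(Y|X) = 1.5603 + 1.5229 = 3.0832 bits
  H(X,Y) = 3.0832 bits
✓ Chain rule verified.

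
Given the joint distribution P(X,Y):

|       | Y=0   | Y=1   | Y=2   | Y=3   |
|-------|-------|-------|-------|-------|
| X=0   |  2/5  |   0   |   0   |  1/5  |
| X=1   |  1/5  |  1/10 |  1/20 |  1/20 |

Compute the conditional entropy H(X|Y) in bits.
0.7315 bits

H(X|Y) = H(X,Y) - H(Y)

H(X,Y) = -Σ_{x,y} P(x,y) log₂ P(x,y). Per-cell terms -P(x,y)·log₂P(x,y):
  X=0: 0.528771, 0.000000, 0.000000, 0.464386
  X=1: 0.464386, 0.332193, 0.216096, 0.216096
  (cells with P = 0 contribute 0)
Sum of the 8 terms: H(X,Y) = 2.22193 bits

Marginal of Y (column sums):
  P(Y=0) = 2/5 + 1/5 = 3/5
  P(Y=1) = 0 + 1/10 = 1/10
  P(Y=2) = 0 + 1/20 = 1/20
  P(Y=3) = 1/5 + 1/20 = 1/4
H(Y) = -[(3/5)·log₂(3/5) + (1/10)·log₂(1/10) + (1/20)·log₂(1/20) + (1/4)·log₂(1/4)]
  = 0.442179 + 0.332193 + 0.216096 + 0.500000 = 1.49047 bits

H(X|Y) = H(X,Y) - H(Y) = 2.22193 - 1.49047 = 0.7315 bits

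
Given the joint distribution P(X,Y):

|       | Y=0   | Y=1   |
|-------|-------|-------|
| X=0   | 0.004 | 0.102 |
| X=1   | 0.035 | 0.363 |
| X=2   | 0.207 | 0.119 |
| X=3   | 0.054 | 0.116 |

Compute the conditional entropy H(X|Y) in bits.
1.6102 bits

H(X|Y) = H(X,Y) - H(Y)

H(X,Y) = -Σ_{x,y} P(x,y) log₂ P(x,y). Per-cell terms -P(x,y)·log₂P(x,y):
  X=0: 0.0319, 0.3359
  X=1: 0.1693, 0.5307
  X=2: 0.4704, 0.3654
  X=3: 0.2274, 0.3605
Sum of the 8 terms: H(X,Y) = 2.4915 bits

Marginal of Y (column sums):
  P(Y=0) = 0.004 + 0.035 + 0.207 + 0.054 = 0.300
  P(Y=1) = 0.102 + 0.363 + 0.119 + 0.116 = 0.700
H(Y) = -[0.300·log₂(0.300) + 0.700·log₂(0.700)]
  = 0.5211 + 0.3602 = 0.8813 bits

H(X|Y) = H(X,Y) - H(Y) = 2.4915 - 0.8813 = 1.6102 bits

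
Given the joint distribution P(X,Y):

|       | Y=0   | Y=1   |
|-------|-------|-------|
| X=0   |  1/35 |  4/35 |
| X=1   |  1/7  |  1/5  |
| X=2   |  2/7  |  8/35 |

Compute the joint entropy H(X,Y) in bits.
2.3727 bits

H(X,Y) = -Σ_{x,y} P(x,y) log₂ P(x,y). Per-cell terms -P(x,y)·log₂P(x,y):
  X=0: 0.14655, 0.35763
  X=1: 0.40105, 0.46439
  X=2: 0.51639, 0.48669
Sum of the 6 terms: H(X,Y) = 2.3727 bits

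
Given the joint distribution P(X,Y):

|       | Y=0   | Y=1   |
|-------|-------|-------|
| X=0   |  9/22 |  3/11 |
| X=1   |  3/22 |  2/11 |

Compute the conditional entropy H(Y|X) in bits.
0.9755 bits

H(Y|X) = H(X,Y) - H(X)

H(X,Y) = -Σ_{x,y} P(x,y) log₂ P(x,y). Per-cell terms -P(x,y)·log₂P(x,y):
  X=0: 0.5275, 0.5112
  X=1: 0.3920, 0.4472
Sum of the 4 terms: H(X,Y) = 1.8779 bits

Marginal of X (row sums):
  P(X=0) = 9/22 + 3/11 = 15/22
  P(X=1) = 3/22 + 2/11 = 7/22
H(X) = -[(15/22)·log₂(15/22) + (7/22)·log₂(7/22)]
  = 0.3767 + 0.5257 = 0.9024 bits

H(Y|X) = H(X,Y) - H(X) = 1.8779 - 0.9024 = 0.9755 bits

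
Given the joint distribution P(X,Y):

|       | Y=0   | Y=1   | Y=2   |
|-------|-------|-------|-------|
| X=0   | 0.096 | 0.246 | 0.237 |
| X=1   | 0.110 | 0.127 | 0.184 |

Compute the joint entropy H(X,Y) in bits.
2.4923 bits

H(X,Y) = -Σ_{x,y} P(x,y) log₂ P(x,y). Per-cell terms -P(x,y)·log₂P(x,y):
  X=0: 0.32456, 0.49772, 0.49226
  X=1: 0.35029, 0.37809, 0.44937
Sum of the 6 terms: H(X,Y) = 2.4923 bits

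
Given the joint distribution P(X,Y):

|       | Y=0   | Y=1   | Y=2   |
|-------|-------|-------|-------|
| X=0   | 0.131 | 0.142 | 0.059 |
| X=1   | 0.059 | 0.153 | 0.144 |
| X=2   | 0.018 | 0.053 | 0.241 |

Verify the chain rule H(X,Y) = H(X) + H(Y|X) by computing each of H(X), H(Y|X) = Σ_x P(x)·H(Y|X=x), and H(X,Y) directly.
H(X) = 1.5829 bits, H(Y|X) = 1.3236 bits, H(X,Y) = 2.9065 bits

Marginal of X (row sums):
  P(X=0) = 0.131 + 0.142 + 0.059 = 0.332
  P(X=1) = 0.059 + 0.153 + 0.144 = 0.356
  P(X=2) = 0.018 + 0.053 + 0.241 = 0.312
H(X) = -[0.332·log₂(0.332) + 0.356·log₂(0.356) + 0.312·log₂(0.312)]
  = 0.52813 + 0.53046 + 0.52428 = 1.5829 bits

H(Y|X) = Σ_x P(x)·H(Y|X=x):
  X=0: P(X=0) = 0.332, P(Y|X=0) = (131/332, 71/166, 59/332) → H(Y|X=0) = 1.49637
  X=1: P(X=1) = 0.356, P(Y|X=1) = (59/356, 153/356, 36/89) → H(Y|X=1) = 1.48156
  X=2: P(X=2) = 0.312, P(Y|X=2) = (3/52, 53/312, 241/312) → H(Y|X=2) = 0.95962
H(Y|X) = 0.332·1.49637 + 0.356·1.48156 + 0.312·0.95962 = 1.3236 bits

H(X,Y) = -Σ_{x,y} P(x,y) log₂ P(x,y). Per-cell terms -P(x,y)·log₂P(x,y):
  X=0: 0.38414, 0.39988, 0.24091
  X=1: 0.24091, 0.41438, 0.40260
  X=2: 0.10433, 0.22461, 0.49475
Sum of the 9 terms: H(X,Y) = 2.9065 bits

Chain rule check:
  H(X) + H(Y|X) = 1.5829 + 1.3236 = 2.9065 bits
  H(X,Y) = 2.9065 bits
✓ Chain rule verified.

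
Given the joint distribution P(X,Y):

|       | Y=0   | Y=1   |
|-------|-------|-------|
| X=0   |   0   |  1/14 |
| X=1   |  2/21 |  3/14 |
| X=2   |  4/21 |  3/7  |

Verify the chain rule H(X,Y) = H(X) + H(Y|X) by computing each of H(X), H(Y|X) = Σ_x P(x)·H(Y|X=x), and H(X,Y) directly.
H(X) = 1.2239 bits, H(Y|X) = 0.8269 bits, H(X,Y) = 2.0508 bits

Marginal of X (row sums):
  P(X=0) = 0 + 1/14 = 1/14
  P(X=1) = 2/21 + 3/14 = 13/42
  P(X=2) = 4/21 + 3/7 = 13/21
H(X) = -[(1/14)·log₂(1/14) + (13/42)·log₂(13/42) + (13/21)·log₂(13/21)]
  = 0.27195 + 0.52368 + 0.42831 = 1.2239 bits

H(Y|X) = Σ_x P(x)·H(Y|X=x):
  X=0: P(X=0) = 1/14, P(Y|X=0) = (0, 1) → H(Y|X=0) = 0.00000
  X=1: P(X=1) = 13/42, P(Y|X=1) = (4/13, 9/13) → H(Y|X=1) = 0.89049
  X=2: P(X=2) = 13/21, P(Y|X=2) = (4/13, 9/13) → H(Y|X=2) = 0.89049
H(Y|X) = (1/14)·0.00000 + (13/42)·0.89049 + (13/21)·0.89049 = 0.8269 bits

H(X,Y) = -Σ_{x,y} P(x,y) log₂ P(x,y). Per-cell terms -P(x,y)·log₂P(x,y):
  X=0: 0.00000, 0.27195
  X=1: 0.32308, 0.47623
  X=2: 0.45568, 0.52388
  (cells with P = 0 contribute 0)
Sum of the 6 terms: H(X,Y) = 2.0508 bits

Chain rule check:
  H(X) + H(Y|X) = 1.2239 + 0.8269 = 2.0508 bits
  H(X,Y) = 2.0508 bits
✓ Chain rule verified.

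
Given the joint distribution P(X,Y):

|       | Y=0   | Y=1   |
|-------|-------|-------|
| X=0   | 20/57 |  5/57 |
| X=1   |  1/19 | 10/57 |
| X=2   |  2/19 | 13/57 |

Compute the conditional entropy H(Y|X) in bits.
0.7943 bits

H(Y|X) = H(X,Y) - H(X)

H(X,Y) = -Σ_{x,y} P(x,y) log₂ P(x,y). Per-cell terms -P(x,y)·log₂P(x,y):
  X=0: 0.53016, 0.30798
  X=1: 0.22358, 0.44052
  X=2: 0.34189, 0.48635
Sum of the 6 terms: H(X,Y) = 2.3305 bits

Marginal of X (row sums):
  P(X=0) = 20/57 + 5/57 = 25/57
  P(X=1) = 1/19 + 10/57 = 13/57
  P(X=2) = 2/19 + 13/57 = 1/3
H(X) = -[(25/57)·log₂(25/57) + (13/57)·log₂(13/57) + (1/3)·log₂(1/3)]
  = 0.52151 + 0.48635 + 0.52832 = 1.5362 bits

H(Y|X) = H(X,Y) - H(X) = 2.3305 - 1.5362 = 0.7943 bits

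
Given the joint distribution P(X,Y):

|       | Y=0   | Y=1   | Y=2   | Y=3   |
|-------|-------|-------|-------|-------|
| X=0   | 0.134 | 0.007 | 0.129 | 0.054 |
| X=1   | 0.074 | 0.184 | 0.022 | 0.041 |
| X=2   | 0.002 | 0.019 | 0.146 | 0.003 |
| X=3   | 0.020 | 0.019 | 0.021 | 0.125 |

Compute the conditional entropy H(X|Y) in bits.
1.3721 bits

H(X|Y) = H(X,Y) - H(Y)

H(X,Y) = -Σ_{x,y} P(x,y) log₂ P(x,y). Per-cell terms -P(x,y)·log₂P(x,y):
  X=0: 0.388559, 0.050109, 0.381138, 0.227388
  X=1: 0.277968, 0.449369, 0.121140, 0.188938
  X=2: 0.017932, 0.108639, 0.405290, 0.025142
  X=3: 0.112877, 0.108639, 0.117043, 0.375000
Sum of the 16 terms: H(X,Y) = 3.35517 bits

Marginal of Y (column sums):
  P(Y=0) = 0.134 + 0.074 + 0.002 + 0.020 = 0.230
  P(Y=1) = 0.007 + 0.184 + 0.019 + 0.019 = 0.229
  P(Y=2) = 0.129 + 0.022 + 0.146 + 0.021 = 0.318
  P(Y=3) = 0.054 + 0.041 + 0.003 + 0.125 = 0.223
H(Y) = -[0.230·log₂(0.230) + 0.229·log₂(0.229) + 0.318·log₂(0.318) + 0.223·log₂(0.223)]
  = 0.487668 + 0.486987 + 0.525623 + 0.482769 = 1.98305 bits

H(X|Y) = H(X,Y) - H(Y) = 3.35517 - 1.98305 = 1.3721 bits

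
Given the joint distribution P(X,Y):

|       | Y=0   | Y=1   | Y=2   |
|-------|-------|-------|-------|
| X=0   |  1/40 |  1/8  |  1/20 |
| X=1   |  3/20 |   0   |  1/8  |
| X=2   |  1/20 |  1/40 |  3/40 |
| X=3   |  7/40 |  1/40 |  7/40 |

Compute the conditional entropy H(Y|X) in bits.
1.2345 bits

H(Y|X) = H(X,Y) - H(X)

H(X,Y) = -Σ_{x,y} P(x,y) log₂ P(x,y). Per-cell terms -P(x,y)·log₂P(x,y):
  X=0: 0.13305, 0.37500, 0.21610
  X=1: 0.41054, 0.00000, 0.37500
  X=2: 0.21610, 0.13305, 0.28027
  X=3: 0.44005, 0.13305, 0.44005
  (cells with P = 0 contribute 0)
Sum of the 12 terms: H(X,Y) = 3.1523 bits

Marginal of X (row sums):
  P(X=0) = 1/40 + 1/8 + 1/20 = 1/5
  P(X=1) = 3/20 + 0 + 1/8 = 11/40
  P(X=2) = 1/20 + 1/40 + 3/40 = 3/20
  P(X=3) = 7/40 + 1/40 + 7/40 = 3/8
H(X) = -[(1/5)·log₂(1/5) + (11/40)·log₂(11/40) + (3/20)·log₂(3/20) + (3/8)·log₂(3/8)]
  = 0.46439 + 0.51219 + 0.41054 + 0.53064 = 1.9178 bits

H(Y|X) = H(X,Y) - H(X) = 3.1523 - 1.9178 = 1.2345 bits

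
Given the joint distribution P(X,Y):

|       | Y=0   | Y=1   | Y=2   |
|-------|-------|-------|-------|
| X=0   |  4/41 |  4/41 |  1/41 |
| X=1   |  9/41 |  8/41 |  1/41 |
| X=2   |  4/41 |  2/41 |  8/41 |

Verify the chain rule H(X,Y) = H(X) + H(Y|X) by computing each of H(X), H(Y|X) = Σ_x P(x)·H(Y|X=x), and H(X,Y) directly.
H(X) = 1.5309 bits, H(Y|X) = 1.3259 bits, H(X,Y) = 2.8568 bits

Marginal of X (row sums):
  P(X=0) = 4/41 + 4/41 + 1/41 = 9/41
  P(X=1) = 9/41 + 8/41 + 1/41 = 18/41
  P(X=2) = 4/41 + 2/41 + 8/41 = 14/41
H(X) = -[(9/41)·log₂(9/41) + (18/41)·log₂(18/41) + (14/41)·log₂(14/41)]
  = 0.480211 + 0.521397 + 0.529336 = 1.5309 bits

H(Y|X) = Σ_x P(x)·H(Y|X=x):
  X=0: P(X=0) = 9/41, P(Y|X=0) = (4/9, 4/9, 1/9) → H(Y|X=0) = 1.392147
  X=1: P(X=1) = 18/41, P(Y|X=1) = (1/2, 4/9, 1/18) → H(Y|X=1) = 1.251629
  X=2: P(X=2) = 14/41, P(Y|X=2) = (2/7, 1/7, 4/7) → H(Y|X=2) = 1.378783
H(Y|X) = (9/41)·1.392147 + (18/41)·1.251629 + (14/41)·1.378783 = 1.3259 bits

H(X,Y) = -Σ_{x,y} P(x,y) log₂ P(x,y). Per-cell terms -P(x,y)·log₂P(x,y):
  X=0: 0.327566, 0.327566, 0.130672
  X=1: 0.480211, 0.460010, 0.130672
  X=2: 0.327566, 0.212564, 0.460010
Sum of the 9 terms: H(X,Y) = 2.8568 bits

Chain rule check:
  H(X) + H(Y|X) = 1.5309 + 1.3259 = 2.8568 bits
  H(X,Y) = 2.8568 bits
✓ Chain rule verified.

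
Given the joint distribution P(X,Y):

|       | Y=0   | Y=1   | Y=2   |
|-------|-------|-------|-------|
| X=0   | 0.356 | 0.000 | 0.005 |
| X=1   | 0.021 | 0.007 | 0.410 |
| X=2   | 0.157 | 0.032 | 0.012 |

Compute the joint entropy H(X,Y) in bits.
1.9181 bits

H(X,Y) = -Σ_{x,y} P(x,y) log₂ P(x,y). Per-cell terms -P(x,y)·log₂P(x,y):
  X=0: 0.5305, 0.0000, 0.0382
  X=1: 0.1170, 0.0501, 0.5274
  X=2: 0.4194, 0.1589, 0.0766
  (cells with P = 0 contribute 0)
Sum of the 9 terms: H(X,Y) = 1.9181 bits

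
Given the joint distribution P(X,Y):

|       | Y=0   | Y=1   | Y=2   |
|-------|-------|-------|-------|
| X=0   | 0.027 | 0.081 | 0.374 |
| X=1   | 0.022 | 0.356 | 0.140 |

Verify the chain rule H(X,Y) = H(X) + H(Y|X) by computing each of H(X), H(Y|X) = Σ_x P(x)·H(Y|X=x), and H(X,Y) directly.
H(X) = 0.9991 bits, H(Y|X) = 1.0147 bits, H(X,Y) = 2.0138 bits

Marginal of X (row sums):
  P(X=0) = 0.027 + 0.081 + 0.374 = 0.482
  P(X=1) = 0.022 + 0.356 + 0.140 = 0.518
H(X) = -[0.482·log₂(0.482) + 0.518·log₂(0.518)]
  = 0.5075 + 0.4916 = 0.9991 bits

H(Y|X) = Σ_x P(x)·H(Y|X=x):
  X=0: P(X=0) = 0.482, P(Y|X=0) = (27/482, 81/482, 187/241) → H(Y|X=0) = 0.9493
  X=1: P(X=1) = 0.518, P(Y|X=1) = (11/259, 178/259, 10/37) → H(Y|X=1) = 1.0756
H(Y|X) = 0.482·0.9493 + 0.518·1.0756 = 1.0147 bits

H(X,Y) = -Σ_{x,y} P(x,y) log₂ P(x,y). Per-cell terms -P(x,y)·log₂P(x,y):
  X=0: 0.1407, 0.2937, 0.5307
  X=1: 0.1211, 0.5305, 0.3971
Sum of the 6 terms: H(X,Y) = 2.0138 bits

Chain rule check:
  H(X) + H(Y|X) = 0.9991 + 1.0147 = 2.0138 bits
  H(X,Y) = 2.0138 bits
✓ Chain rule verified.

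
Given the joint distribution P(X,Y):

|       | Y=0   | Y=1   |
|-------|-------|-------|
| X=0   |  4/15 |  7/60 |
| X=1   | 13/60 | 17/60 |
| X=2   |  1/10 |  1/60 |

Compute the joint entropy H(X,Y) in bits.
2.2943 bits

H(X,Y) = -Σ_{x,y} P(x,y) log₂ P(x,y). Per-cell terms -P(x,y)·log₂P(x,y):
  X=0: 0.5085, 0.3616
  X=1: 0.4781, 0.5155
  X=2: 0.3322, 0.0984
Sum of the 6 terms: H(X,Y) = 2.2943 bits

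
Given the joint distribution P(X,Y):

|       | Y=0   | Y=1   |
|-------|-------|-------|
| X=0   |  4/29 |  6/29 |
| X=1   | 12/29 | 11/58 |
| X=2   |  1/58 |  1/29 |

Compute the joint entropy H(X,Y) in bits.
2.1147 bits

H(X,Y) = -Σ_{x,y} P(x,y) log₂ P(x,y). Per-cell terms -P(x,y)·log₂P(x,y):
  X=0: 0.3942, 0.4703
  X=1: 0.5268, 0.4549
  X=2: 0.1010, 0.1675
Sum of the 6 terms: H(X,Y) = 2.1147 bits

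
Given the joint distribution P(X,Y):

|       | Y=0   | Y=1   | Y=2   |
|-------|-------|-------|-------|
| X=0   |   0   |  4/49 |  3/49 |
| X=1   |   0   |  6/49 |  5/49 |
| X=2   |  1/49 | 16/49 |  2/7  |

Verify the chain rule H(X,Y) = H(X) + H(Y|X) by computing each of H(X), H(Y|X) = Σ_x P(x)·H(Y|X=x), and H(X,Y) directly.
H(X) = 1.3028 bits, H(Y|X) = 1.1042 bits, H(X,Y) = 2.4070 bits

Marginal of X (row sums):
  P(X=0) = 0 + 4/49 + 3/49 = 1/7
  P(X=1) = 0 + 6/49 + 5/49 = 11/49
  P(X=2) = 1/49 + 16/49 + 2/7 = 31/49
H(X) = -[(1/7)·log₂(1/7) + (11/49)·log₂(11/49) + (31/49)·log₂(31/49)]
  = 0.40105 + 0.48384 + 0.41788 = 1.3028 bits

H(Y|X) = Σ_x P(x)·H(Y|X=x):
  X=0: P(X=0) = 1/7, P(Y|X=0) = (0, 4/7, 3/7) → H(Y|X=0) = 0.98523
  X=1: P(X=1) = 11/49, P(Y|X=1) = (0, 6/11, 5/11) → H(Y|X=1) = 0.99403
  X=2: P(X=2) = 31/49, P(Y|X=2) = (1/31, 16/31, 14/31) → H(Y|X=2) = 1.17023
H(Y|X) = (1/7)·0.98523 + (11/49)·0.99403 + (31/49)·1.17023 = 1.1042 bits

H(X,Y) = -Σ_{x,y} P(x,y) log₂ P(x,y). Per-cell terms -P(x,y)·log₂P(x,y):
  X=0: 0.00000, 0.29508, 0.24672
  X=1: 0.00000, 0.37099, 0.33600
  X=2: 0.11459, 0.52725, 0.51639
  (cells with P = 0 contribute 0)
Sum of the 9 terms: H(X,Y) = 2.4070 bits

Chain rule check:
  H(X) + H(Y|X) = 1.3028 + 1.1042 = 2.4070 bits
  H(X,Y) = 2.4070 bits
✓ Chain rule verified.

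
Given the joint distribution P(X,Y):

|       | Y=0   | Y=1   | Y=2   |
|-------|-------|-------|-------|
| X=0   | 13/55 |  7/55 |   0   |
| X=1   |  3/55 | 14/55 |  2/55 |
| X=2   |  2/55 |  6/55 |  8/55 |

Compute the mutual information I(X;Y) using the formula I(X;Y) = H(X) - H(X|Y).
0.3544 bits

I(X;Y) = H(X) - H(X|Y)

Marginal of X (row sums):
  P(X=0) = 13/55 + 7/55 + 0 = 4/11
  P(X=1) = 3/55 + 14/55 + 2/55 = 19/55
  P(X=2) = 2/55 + 6/55 + 8/55 = 16/55
H(X) = -[(4/11)·log₂(4/11) + (19/55)·log₂(19/55) + (16/55)·log₂(16/55)]
  = 0.530702 + 0.529731 + 0.518214 = 1.57865 bits

Marginal of Y (column sums):
  P(Y=0) = 13/55 + 3/55 + 2/55 = 18/55
  P(Y=1) = 7/55 + 14/55 + 6/55 = 27/55
  P(Y=2) = 0 + 2/55 + 8/55 = 2/11
H(X|Y) = Σ_y P(y)·H(X|Y=y):
  Y=0: P(Y=0) = 18/55, P(X|Y=0) = (13/18, 1/6, 1/9) → H(X|Y=0) = 1.122114
  Y=1: P(Y=1) = 27/55, P(X|Y=1) = (7/27, 14/27, 2/9) → H(X|Y=1) = 1.478435
  Y=2: P(Y=2) = 2/11, P(X|Y=2) = (0, 1/5, 4/5) → H(X|Y=2) = 0.721928
H(X|Y) = (18/55)·1.122114 + (27/55)·1.478435 + (2/11)·0.721928 = 1.22427 bits

I(X;Y) = H(X) - H(X|Y) = 1.57865 - 1.22427 = 0.3544 bits

Cross-check via I(X;Y) = H(X) + H(Y) - H(X,Y): computing H(Y) from the column sums and H(X,Y) from the 9 cells in the same way gives H(Y) = 1.47845 bits and H(X,Y) = 2.70273 bits, so
I(X;Y) = 1.57865 + 1.47845 - 2.70273 = 0.3544 bits ✓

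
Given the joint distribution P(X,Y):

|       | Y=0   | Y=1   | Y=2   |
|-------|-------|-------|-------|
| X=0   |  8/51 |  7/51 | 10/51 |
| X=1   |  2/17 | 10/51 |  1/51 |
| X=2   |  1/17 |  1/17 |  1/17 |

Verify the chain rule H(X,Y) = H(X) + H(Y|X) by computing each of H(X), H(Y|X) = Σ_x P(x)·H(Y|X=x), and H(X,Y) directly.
H(X) = 1.4741 bits, H(Y|X) = 1.4558 bits, H(X,Y) = 2.9300 bits

Marginal of X (row sums):
  P(X=0) = 8/51 + 7/51 + 10/51 = 25/51
  P(X=1) = 2/17 + 10/51 + 1/51 = 1/3
  P(X=2) = 1/17 + 1/17 + 1/17 = 3/17
H(X) = -[(25/51)·log₂(25/51) + (1/3)·log₂(1/3) + (3/17)·log₂(3/17)]
  = 0.50420 + 0.52832 + 0.44162 = 1.4741 bits

H(Y|X) = Σ_x P(x)·H(Y|X=x):
  X=0: P(X=0) = 25/51, P(Y|X=0) = (8/25, 7/25, 2/5) → H(Y|X=0) = 1.56903
  X=1: P(X=1) = 1/3, P(Y|X=1) = (6/17, 10/17, 1/17) → H(Y|X=1) = 1.22105
  X=2: P(X=2) = 3/17, P(Y|X=2) = (1/3, 1/3, 1/3) → H(Y|X=2) = 1.58496
H(Y|X) = (25/51)·1.56903 + (1/3)·1.22105 + (3/17)·1.58496 = 1.4558 bits

H(X,Y) = -Σ_{x,y} P(x,y) log₂ P(x,y). Per-cell terms -P(x,y)·log₂P(x,y):
  X=0: 0.41920, 0.39324, 0.46088
  X=1: 0.36323, 0.46088, 0.11122
  X=2: 0.24044, 0.24044, 0.24044
Sum of the 9 terms: H(X,Y) = 2.9300 bits

Chain rule check:
  H(X) + H(Y|X) = 1.4741 + 1.4558 = 2.9299 bits
  H(X,Y) = 2.9300 bits
✓ Chain rule verified (Δ = 0.0001 is 4-dp rounding noise: each of the three values was rounded independently).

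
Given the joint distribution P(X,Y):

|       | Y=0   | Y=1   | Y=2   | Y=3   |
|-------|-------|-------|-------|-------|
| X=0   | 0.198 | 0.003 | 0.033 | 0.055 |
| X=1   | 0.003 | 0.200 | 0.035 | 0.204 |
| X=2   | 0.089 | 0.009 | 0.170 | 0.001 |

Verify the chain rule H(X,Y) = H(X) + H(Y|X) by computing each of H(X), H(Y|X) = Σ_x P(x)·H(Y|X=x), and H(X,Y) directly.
H(X) = 1.5478 bits, H(Y|X) = 1.2755 bits, H(X,Y) = 2.8233 bits

Marginal of X (row sums):
  P(X=0) = 0.198 + 0.003 + 0.033 + 0.055 = 0.289
  P(X=1) = 0.003 + 0.200 + 0.035 + 0.204 = 0.442
  P(X=2) = 0.089 + 0.009 + 0.170 + 0.001 = 0.269
H(X) = -[0.289·log₂(0.289) + 0.442·log₂(0.442) + 0.269·log₂(0.269)]
  = 0.517558 + 0.520624 + 0.509573 = 1.5478 bits

H(Y|X) = Σ_x P(x)·H(Y|X=x):
  X=0: P(X=0) = 0.289, P(Y|X=0) = (198/289, 3/289, 33/289, 55/289) → H(Y|X=0) = 1.255177
  X=1: P(X=1) = 0.442, P(Y|X=1) = (3/442, 100/221, 35/442, 6/13) → H(Y|X=1) = 1.371102
  X=2: P(X=2) = 0.269, P(Y|X=2) = (89/269, 9/269, 170/269, 1/269) → H(Y|X=2) = 1.140362
H(Y|X) = 0.289·1.255177 + 0.442·1.371102 + 0.269·1.140362 = 1.2755 bits

H(X,Y) = -Σ_{x,y} P(x,y) log₂ P(x,y). Per-cell terms -P(x,y)·log₂P(x,y):
  X=0: 0.462613, 0.025142, 0.162406, 0.230143
  X=1: 0.025142, 0.464386, 0.169278, 0.467845
  X=2: 0.310615, 0.061163, 0.434587, 0.009966
Sum of the 12 terms: H(X,Y) = 2.8233 bits

Chain rule check:
  H(X) + H(Y|X) = 1.5478 + 1.2755 = 2.8233 bits
  H(X,Y) = 2.8233 bits
✓ Chain rule verified.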